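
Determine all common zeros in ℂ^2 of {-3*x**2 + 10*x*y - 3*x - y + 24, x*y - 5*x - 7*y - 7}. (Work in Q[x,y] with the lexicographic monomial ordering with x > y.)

Compute a lex Gröbner basis by Buchberger's algorithm.
f_1 = -3*x**2 + 10*x*y - 3*x - y + 24, LT = x**2.
f_2 = x*y - 5*x - 7*y - 7, LT = x*y.

S(f_1,f_2): lcm = x**2*y. S = 5*x**2 - 10/3*x*y**2 + 8*x*y + 7*x + 1/3*y**2 - 8*y.
  leading term x**2: subtract (-5/3)·f_1 from 5*x**2 - 10/3*x*y**2 + 8*x*y + 7*x + 1/3*y**2 - 8*y → -10/3*x*y**2 + 74/3*x*y + 2*x + 1/3*y**2 - 29/3*y + 40
  leading term x*y**2: subtract (-10/3*y)·f_2 from -10/3*x*y**2 + 74/3*x*y + 2*x + 1/3*y**2 - 29/3*y + 40 → 8*x*y + 2*x - 23*y**2 - 33*y + 40
  leading term x*y: subtract (8)·f_2 from 8*x*y + 2*x - 23*y**2 - 33*y + 40 → 42*x - 23*y**2 + 23*y + 96
  leading term x: no divisor's leading term divides it; move 42*x to the remainder.
  leading term y**2: no divisor's leading term divides it; move -23*y**2 to the remainder.
  leading term y: no divisor's leading term divides it; move 23*y to the remainder.
  leading term 1: no divisor's leading term divides it; move 96 to the remainder.
  remainder 42*x - 23*y**2 + 23*y + 96 ≠ 0; add h_3 = 42*x - 23*y**2 + 23*y + 96 to the basis.

S(f_2,h_3): lcm = x*y. S = -5*x + 23/42*y**3 - 23/42*y**2 - 65/7*y - 7.
  leading term x: subtract (-5/42)·h_3 from -5*x + 23/42*y**3 - 23/42*y**2 - 65/7*y - 7 → 23/42*y**3 - 23/7*y**2 - 275/42*y + 31/7
  leading term y**3: no divisor's leading term divides it; move 23/42*y**3 to the remainder.
  leading term y**2: no divisor's leading term divides it; move -23/7*y**2 to the remainder.
  leading term y: no divisor's leading term divides it; move -275/42*y to the remainder.
  leading term 1: no divisor's leading term divides it; move 31/7 to the remainder.
  remainder 23/42*y**3 - 23/7*y**2 - 275/42*y + 31/7 ≠ 0; add h_4 = 23/42*y**3 - 23/7*y**2 - 275/42*y + 31/7 to the basis.

The other S-polynomials (S(f_1,h_3), S(f_1,h_4), S(f_2,h_4), S(h_3,h_4)) all reduce to 0 modulo the current basis, so we have a Gröbner basis.
Inter-reduce: drop elements whose leading term is divisible by another's, tail-reduce, and make monic.
Reduced Gröbner basis: {x - 23/42*y**2 + 23/42*y + 16/7, y**3 - 6*y**2 - 275/23*y + 186/23}.

A lex Gröbner basis eliminates variables successively. Here y**3 - 6*y**2 - 275/23*y + 186/23 depends only on y, with roots {-2, 4 - 5*sqrt(253)/23, 5*sqrt(253)/23 + 4}; lifting each root through the earlier basis elements recovers the full solutions.
  y = -2: the earlier basis element becomes x - 1 = 0, giving x = 1 — point (1, -2).
  y = 4 - 5*sqrt(253)/23: the earlier basis element becomes x - 65/6 + 5*sqrt(253)/6 = 0, giving x = 65/6 - 5*sqrt(253)/6 — point (65/6 - 5*sqrt(253)/6, 4 - 5*sqrt(253)/23).
  y = 5*sqrt(253)/23 + 4: the earlier basis element becomes x - 5*sqrt(253)/6 - 65/6 = 0, giving x = 65/6 + 5*sqrt(253)/6 — point (65/6 + 5*sqrt(253)/6, 5*sqrt(253)/23 + 4).
Substituting each solution back into the original system confirms all equations vanish.

{(1, -2), (65/6 - 5*sqrt(253)/6, 4 - 5*sqrt(253)/23), (65/6 + 5*sqrt(253)/6, 5*sqrt(253)/23 + 4)}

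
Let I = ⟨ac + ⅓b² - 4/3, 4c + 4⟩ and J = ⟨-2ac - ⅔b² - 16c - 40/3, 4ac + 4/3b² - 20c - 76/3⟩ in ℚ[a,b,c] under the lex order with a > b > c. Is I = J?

Yes, the ideals are equal.

Two ideals are equal iff their reduced Gröbner bases coincide (the reduced basis is unique for a fixed ordering).
Buchberger on the first generating set:
f_1 = ac + ⅓b² - 4/3, LT = ac.
f_2 = 4c + 4, LT = c.

S(f_1,f_2): lcm = ac. S = -a + ⅓b² - 4/3.
  leading term a: no divisor's leading term divides it; move -a to the remainder.
  leading term b²: no divisor's leading term divides it; move ⅓b² to the remainder.
  leading term 1: no divisor's leading term divides it; move -4/3 to the remainder.
  remainder -a + ⅓b² - 4/3 ≠ 0; add g_3 = -a + ⅓b² - 4/3 to the basis.

The other S-polynomials (S(f_1,g_3), S(f_2,g_3)) all reduce to 0 modulo the current basis, so we have a Gröbner basis.
Inter-reduce: drop elements whose leading term is divisible by another's, tail-reduce, and make monic.
Reduced Gröbner basis: {a - ⅓b² + 4/3, c + 1}.

Buchberger on the second generating set:
h_1 = -2ac - ⅔b² - 16c - 40/3, LT = ac.
h_2 = 4ac + 4/3b² - 20c - 76/3, LT = ac.

S(h_1,h_2): lcm = ac. S = 13c + 13.
  leading term c: no divisor's leading term divides it; move 13c to the remainder.
  leading term 1: no divisor's leading term divides it; move 13 to the remainder.
  remainder 13c + 13 ≠ 0; add k_3 = 13c + 13 to the basis.

S(h_1,k_3): lcm = ac. S = -a + ⅓b² + 8c + 20/3.
  leading term a: no divisor's leading term divides it; move -a to the remainder.
  leading term b²: no divisor's leading term divides it; move ⅓b² to the remainder.
  leading term c: subtract (8/13)·k_3 from 8c + 20/3 → -4/3
  leading term 1: no divisor's leading term divides it; move -4/3 to the remainder.
  remainder -a + ⅓b² - 4/3 ≠ 0; add k_4 = -a + ⅓b² - 4/3 to the basis.

The other S-polynomials (S(h_2,k_3), S(h_1,k_4), S(h_2,k_4), S(k_3,k_4)) all reduce to 0 modulo the current basis, so we have a Gröbner basis.
Inter-reduce: drop elements whose leading term is divisible by another's, tail-reduce, and make monic.
Reduced Gröbner basis: {a - ⅓b² + 4/3, c + 1}.

These coincide, so the ideals are equal.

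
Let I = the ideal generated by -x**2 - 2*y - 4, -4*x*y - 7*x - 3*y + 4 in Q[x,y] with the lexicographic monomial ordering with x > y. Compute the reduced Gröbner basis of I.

G = {x + 32/37*y**2 + 129/37*y + 100/37, y**3 + 185/32*y**2 + 149/16*y + 53/8}

f_1 = -x**2 - 2*y - 4, LT = x**2.
f_2 = -4*x*y - 7*x - 3*y + 4, LT = x*y.

S(f_1,f_2): lcm = x**2*y. S = -7/4*x**2 - 3/4*x*y + x + 2*y**2 + 4*y.
  leading term x**2: subtract (7/4)·f_1 from -7/4*x**2 - 3/4*x*y + x + 2*y**2 + 4*y → -3/4*x*y + x + 2*y**2 + 15/2*y + 7
  leading term x*y: subtract (3/16)·f_2 from -3/4*x*y + x + 2*y**2 + 15/2*y + 7 → 37/16*x + 2*y**2 + 129/16*y + 25/4
  leading term x: no divisor's leading term divides it; move 37/16*x to the remainder.
  leading term y**2: no divisor's leading term divides it; move 2*y**2 to the remainder.
  leading term y: no divisor's leading term divides it; move 129/16*y to the remainder.
  leading term 1: no divisor's leading term divides it; move 25/4 to the remainder.
  remainder 37/16*x + 2*y**2 + 129/16*y + 25/4 ≠ 0; add g_3 = 37/16*x + 2*y**2 + 129/16*y + 25/4 to the basis.

S(f_2,g_3): lcm = x*y. S = 7/4*x - 32/37*y**3 - 129/37*y**2 - 289/148*y - 1.
  leading term x: subtract (28/37)·g_3 from 7/4*x - 32/37*y**3 - 129/37*y**2 - 289/148*y - 1 → -32/37*y**3 - 5*y**2 - 298/37*y - 212/37
  leading term y**3: no divisor's leading term divides it; move -32/37*y**3 to the remainder.
  leading term y**2: no divisor's leading term divides it; move -5*y**2 to the remainder.
  leading term y: no divisor's leading term divides it; move -298/37*y to the remainder.
  leading term 1: no divisor's leading term divides it; move -212/37 to the remainder.
  remainder -32/37*y**3 - 5*y**2 - 298/37*y - 212/37 ≠ 0; add g_4 = -32/37*y**3 - 5*y**2 - 298/37*y - 212/37 to the basis.

The other S-polynomials (S(f_1,g_3), S(f_1,g_4), S(f_2,g_4), S(g_3,g_4)) all reduce to 0 modulo the current basis, so we have a Gröbner basis.
Inter-reduce: drop elements whose leading term is divisible by another's, tail-reduce, and make monic.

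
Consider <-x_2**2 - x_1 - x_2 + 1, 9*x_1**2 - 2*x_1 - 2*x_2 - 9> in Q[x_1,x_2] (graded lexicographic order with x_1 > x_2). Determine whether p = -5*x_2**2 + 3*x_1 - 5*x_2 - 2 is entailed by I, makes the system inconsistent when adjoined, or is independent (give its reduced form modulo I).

First compute the reduced Gröbner basis of I by Buchberger's algorithm.
f_1 = -x_2**2 - x_1 - x_2 + 1, LT = x_2**2.
f_2 = 9*x_1**2 - 2*x_1 - 2*x_2 - 9, LT = x_1**2.

The S-polynomials (S(f_1,f_2)) all reduce to 0 modulo the current basis, so we have a Gröbner basis.
Inter-reduce: drop elements whose leading term is divisible by another's, tail-reduce, and make monic.
Reduced Gröbner basis: {x_1**2 - 2/9*x_1 - 2/9*x_2 - 1, x_2**2 + x_1 + x_2 - 1}.
Label its elements g_1 = x_1**2 - 2/9*x_1 - 2/9*x_2 - 1, g_2 = x_2**2 + x_1 + x_2 - 1.

Reduce p = -5*x_2**2 + 3*x_1 - 5*x_2 - 2 modulo G:
  leading term x_2**2: subtract (-5)·g_2 from -5*x_2**2 + 3*x_1 - 5*x_2 - 2 → 8*x_1 - 7
  leading term x_1: no divisor's leading term divides it; move 8*x_1 to the remainder.
  leading term 1: no divisor's leading term divides it; move -7 to the remainder.
  normal form = 8*x_1 - 7.
The normal form is nonzero, so p ∉ I. Since p minus its normal form lies in I, I + (p) = I + (r) where r = 8*x_1 - 7; decide whether this ideal is the whole ring.
Run Buchberger on G together with r (pairs among the g_i already reduce to 0 since G is a Gröbner basis):
g_1 = x_1**2 - 2/9*x_1 - 2/9*x_2 - 1, LT = x_1**2.
g_2 = x_2**2 + x_1 + x_2 - 1, LT = x_2**2.
r = 8*x_1 - 7, LT = x_1.

S(g_1,r): lcm = x_1**2. S = 47/72*x_1 - 2/9*x_2 - 1.
  leading term x_1: subtract (47/576)·r from 47/72*x_1 - 2/9*x_2 - 1 → -2/9*x_2 - 247/576
  leading term x_2: no divisor's leading term divides it; move -2/9*x_2 to the remainder.
  leading term 1: no divisor's leading term divides it; move -247/576 to the remainder.
  remainder -2/9*x_2 - 247/576 ≠ 0; add m_4 = -2/9*x_2 - 247/576 to the basis.

S(g_2,m_4): lcm = x_2**2. S = x_1 - 119/128*x_2 - 1.
  leading term x_1: subtract (1/8)·r from x_1 - 119/128*x_2 - 1 → -119/128*x_2 - 1/8
  leading term x_2: subtract (1071/256)·m_4 from -119/128*x_2 - 1/8 → 27345/16384
  leading term 1: no divisor's leading term divides it; move 27345/16384 to the remainder.
  remainder 27345/16384 ≠ 0; add m_5 = 27345/16384 to the basis.

The other S-polynomials (S(g_1,g_2), S(g_2,r), S(g_1,m_4), S(r,m_4), S(g_1,m_5), S(g_2,m_5), S(r,m_5), S(m_4,m_5)) all reduce to 0 modulo the current basis, so we have a Gröbner basis.
Inter-reduce: drop elements whose leading term is divisible by another's, tail-reduce, and make monic.
Reduced Gröbner basis: {1}.
The reduced Gröbner basis of I + (p) is {1}: the ideal is the whole ring, so the enlarged system has no common solution — adjoining p is inconsistent.

Adjoining -5*x_2**2 + 3*x_1 - 5*x_2 - 2 makes the ideal the whole ring: the system is inconsistent.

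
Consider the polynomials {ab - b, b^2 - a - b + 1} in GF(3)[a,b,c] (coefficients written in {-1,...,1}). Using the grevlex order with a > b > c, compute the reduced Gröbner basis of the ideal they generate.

G = {a^2 + a + 1, ab - b, b^2 - a - b + 1}

f_1 = ab - b, LT = ab.
f_2 = b^2 - a - b + 1, LT = b^2.

S(f_1,f_2): lcm = ab^2. S = a^2 + ab - b^2 - a.
  leading term a^2: no divisor's leading term divides it; move a^2 to the remainder.
  leading term ab: subtract (1)·f_1 from ab - b^2 - a → -b^2 - a + b
  leading term b^2: subtract (-1)·f_2 from -b^2 - a + b → a + 1
  leading term a: no divisor's leading term divides it; move a to the remainder.
  leading term 1: no divisor's leading term divides it; move 1 to the remainder.
  remainder a^2 + a + 1 ≠ 0; add g_3 = a^2 + a + 1 to the basis.

S(f_1,g_3): lcm = a^2b. S = ab - b.
  leading term ab: subtract (1)·f_1 from ab - b → 0
  remainder 0.

S(f_2,g_3): leading monomials are coprime, so the S-polynomial reduces to 0 (Buchberger's first criterion).
Every S-polynomial of the final basis reduces to 0, so we have a Gröbner basis.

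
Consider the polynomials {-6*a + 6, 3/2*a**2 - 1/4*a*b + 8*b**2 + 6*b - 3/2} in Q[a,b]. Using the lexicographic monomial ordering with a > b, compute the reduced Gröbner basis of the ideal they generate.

G = {a - 1, b**2 + 23/32*b}

f_1 = -6*a + 6, LT = a.
f_2 = 3/2*a**2 - 1/4*a*b + 8*b**2 + 6*b - 3/2, LT = a**2.

S(f_1,f_2): lcm = a**2. S = 1/6*a*b - a - 16/3*b**2 - 4*b + 1.
  reduce S modulo (f_1, f_2):
  remainder -16/3*b**2 - 23/6*b ≠ 0; add g_3 = -16/3*b**2 - 23/6*b to the basis.

The other S-polynomials (S(f_1,g_3), S(f_2,g_3)) all reduce to 0 modulo the current basis, so we have a Gröbner basis.
Inter-reduce: drop elements whose leading term is divisible by another's, tail-reduce, and make monic.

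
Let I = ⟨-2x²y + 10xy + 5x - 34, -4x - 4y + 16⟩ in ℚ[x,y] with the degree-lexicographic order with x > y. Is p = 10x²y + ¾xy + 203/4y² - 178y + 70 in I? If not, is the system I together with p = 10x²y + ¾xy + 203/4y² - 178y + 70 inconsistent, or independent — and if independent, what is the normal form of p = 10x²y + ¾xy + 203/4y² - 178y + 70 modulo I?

10x²y + ¾xy + 203/4y² - 178y + 70 lies in I (it reduces to 0).

First compute the reduced Gröbner basis of I by Buchberger's algorithm.
f_1 = -2x²y + 10xy + 5x - 34, LT = x²y.
f_2 = -4x - 4y + 16, LT = x.

S(f_1,f_2): lcm = x²y. S = -xy² - xy - 5/2x + 17.
  leading term xy²: subtract (¼y²)·f_2 from -xy² - xy - 5/2x + 17 → y³ - xy - 4y² - 5/2x + 17
  leading term y³: no divisor's leading term divides it; move y³ to the remainder.
  leading term xy: subtract (¼y)·f_2 from -xy - 4y² - 5/2x + 17 → -3y² - 5/2x - 4y + 17
  leading term y²: no divisor's leading term divides it; move -3y² to the remainder.
  leading term x: subtract (⅝)·f_2 from -5/2x - 4y + 17 → -3/2y + 7
  leading term y: no divisor's leading term divides it; move -3/2y to the remainder.
  leading term 1: no divisor's leading term divides it; move 7 to the remainder.
  remainder y³ - 3y² - 3/2y + 7 ≠ 0; add h_3 = y³ - 3y² - 3/2y + 7 to the basis.

The other S-polynomials (S(f_1,h_3), S(f_2,h_3)) all reduce to 0 modulo the current basis, so we have a Gröbner basis.
Inter-reduce: drop elements whose leading term is divisible by another's, tail-reduce, and make monic.
Reduced Gröbner basis: {y³ - 3y² - 3/2y + 7, x + y - 4}.
Label its elements g_1 = y³ - 3y² - 3/2y + 7, g_2 = x + y - 4.

Reduce p = 10x²y + ¾xy + 203/4y² - 178y + 70 modulo G:
  leading term x²y: subtract (10xy)·g_2 from 10x²y + ¾xy + 203/4y² - 178y + 70 → -10xy² + 163/4xy + 203/4y² - 178y + 70
  leading term xy²: subtract (-10y²)·g_2 from -10xy² + 163/4xy + 203/4y² - 178y + 70 → 10y³ + 163/4xy + 43/4y² - 178y + 70
  leading term y³: subtract (10)·g_1 from 10y³ + 163/4xy + 43/4y² - 178y + 70 → 163/4xy + 163/4y² - 163y
  leading term xy: subtract (163/4y)·g_2 from 163/4xy + 163/4y² - 163y → 0
  normal form = 0.
Since the normal form is 0, p ∈ I.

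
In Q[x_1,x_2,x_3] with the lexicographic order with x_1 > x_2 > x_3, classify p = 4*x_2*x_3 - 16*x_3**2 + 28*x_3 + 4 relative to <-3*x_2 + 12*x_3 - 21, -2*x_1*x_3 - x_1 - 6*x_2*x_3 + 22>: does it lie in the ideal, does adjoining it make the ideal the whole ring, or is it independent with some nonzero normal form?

Adjoining 4*x_2*x_3 - 16*x_3**2 + 28*x_3 + 4 makes the ideal the whole ring: the system is inconsistent.

First compute the reduced Gröbner basis of I by Buchberger's algorithm.
f_1 = -3*x_2 + 12*x_3 - 21, LT = x_2.
f_2 = -2*x_1*x_3 - x_1 - 6*x_2*x_3 + 22, LT = x_1*x_3.

The S-polynomials (S(f_1,f_2)) all reduce to 0 modulo the current basis, so we have a Gröbner basis.
Inter-reduce: drop elements whose leading term is divisible by another's, tail-reduce, and make monic.
Reduced Gröbner basis: {x_1*x_3 + 1/2*x_1 + 12*x_3**2 - 21*x_3 - 11, x_2 - 4*x_3 + 7}.
Label its elements g_1 = x_1*x_3 + 1/2*x_1 + 12*x_3**2 - 21*x_3 - 11, g_2 = x_2 - 4*x_3 + 7.

Reduce p = 4*x_2*x_3 - 16*x_3**2 + 28*x_3 + 4 modulo G:
  leading term x_2*x_3: subtract (4*x_3)·g_2 from 4*x_2*x_3 - 16*x_3**2 + 28*x_3 + 4 → 4
  leading term 1: no divisor's leading term divides it; move 4 to the remainder.
  normal form = 4.
The normal form is nonzero, so p ∉ I. Since p minus its normal form lies in I, I + (p) = I + (r) where r = 4; decide whether this ideal is the whole ring.
Here r = 4 is a nonzero constant, hence a unit: 1 ∈ I + (p), the Gröbner basis of I + (p) is {1}, and the enlarged system has no common solution — adjoining p is inconsistent.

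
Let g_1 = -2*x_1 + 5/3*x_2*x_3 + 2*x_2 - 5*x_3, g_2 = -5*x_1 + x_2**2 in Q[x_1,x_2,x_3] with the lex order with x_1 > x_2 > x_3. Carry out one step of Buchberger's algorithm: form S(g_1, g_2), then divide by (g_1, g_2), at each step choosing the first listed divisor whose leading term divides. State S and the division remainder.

lcm(LM(g_1), LM(g_2)) = x_1.
S = (lcm/LT(g_1))·g_1 − (lcm/LT(g_2))·g_2 = 1/5*x_2**2 - 5/6*x_2*x_3 - x_2 + 5/2*x_3.
Reduce S modulo (g_1, g_2) in that order:
  leading term x_2**2: no divisor's leading term divides it; move 1/5*x_2**2 to the remainder.
  leading term x_2*x_3: no divisor's leading term divides it; move -5/6*x_2*x_3 to the remainder.
  leading term x_2: no divisor's leading term divides it; move -x_2 to the remainder.
  leading term x_3: no divisor's leading term divides it; move 5/2*x_3 to the remainder.
The remainder 1/5*x_2**2 - 5/6*x_2*x_3 - x_2 + 5/2*x_3 is nonzero, so it would be added as the next basis element.

S(g_1, g_2) = 1/5*x_2**2 - 5/6*x_2*x_3 - x_2 + 5/2*x_3; remainder on division = 1/5*x_2**2 - 5/6*x_2*x_3 - x_2 + 5/2*x_3.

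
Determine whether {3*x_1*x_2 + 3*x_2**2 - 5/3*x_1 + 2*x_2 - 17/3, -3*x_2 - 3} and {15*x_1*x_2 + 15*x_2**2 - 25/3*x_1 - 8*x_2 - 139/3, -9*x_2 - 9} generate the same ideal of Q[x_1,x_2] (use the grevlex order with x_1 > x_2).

Yes, the ideals are equal.

For a fixed monomial order, each ideal has a unique reduced Gröbner basis; comparing bases decides equality.
Buchberger on the first generating set:
f_1 = 3*x_1*x_2 + 3*x_2**2 - 5/3*x_1 + 2*x_2 - 17/3, LT = x_1*x_2.
f_2 = -3*x_2 - 3, LT = x_2.

S(f_1,f_2): lcm = x_1*x_2. S = x_2**2 - 14/9*x_1 + 2/3*x_2 - 17/9.
  leading term x_2**2: subtract (-1/3*x_2)·f_2 from x_2**2 - 14/9*x_1 + 2/3*x_2 - 17/9 → -14/9*x_1 - 1/3*x_2 - 17/9
  leading term x_1: no divisor's leading term divides it; move -14/9*x_1 to the remainder.
  leading term x_2: subtract (1/9)·f_2 from -1/3*x_2 - 17/9 → -14/9
  leading term 1: no divisor's leading term divides it; move -14/9 to the remainder.
  remainder -14/9*x_1 - 14/9 ≠ 0; add g_3 = -14/9*x_1 - 14/9 to the basis.

The other S-polynomials (S(f_1,g_3), S(f_2,g_3)) all reduce to 0 modulo the current basis, so we have a Gröbner basis.
Inter-reduce: drop elements whose leading term is divisible by another's, tail-reduce, and make monic.
Reduced Gröbner basis: {x_1 + 1, x_2 + 1}.

Buchberger on the second generating set:
h_1 = 15*x_1*x_2 + 15*x_2**2 - 25/3*x_1 - 8*x_2 - 139/3, LT = x_1*x_2.
h_2 = -9*x_2 - 9, LT = x_2.

S(h_1,h_2): lcm = x_1*x_2. S = x_2**2 - 14/9*x_1 - 8/15*x_2 - 139/45.
  leading term x_2**2: subtract (-1/9*x_2)·h_2 from x_2**2 - 14/9*x_1 - 8/15*x_2 - 139/45 → -14/9*x_1 - 23/15*x_2 - 139/45
  leading term x_1: no divisor's leading term divides it; move -14/9*x_1 to the remainder.
  leading term x_2: subtract (23/135)·h_2 from -23/15*x_2 - 139/45 → -14/9
  leading term 1: no divisor's leading term divides it; move -14/9 to the remainder.
  remainder -14/9*x_1 - 14/9 ≠ 0; add k_3 = -14/9*x_1 - 14/9 to the basis.

The other S-polynomials (S(h_1,k_3), S(h_2,k_3)) all reduce to 0 modulo the current basis, so we have a Gröbner basis.
Inter-reduce: drop elements whose leading term is divisible by another's, tail-reduce, and make monic.
Reduced Gröbner basis: {x_1 + 1, x_2 + 1}.

These coincide, so the ideals are equal.
The choice of monomial ordering does not affect the verdict — as long as both bases are computed under the same ordering, their equality decides ideal equality.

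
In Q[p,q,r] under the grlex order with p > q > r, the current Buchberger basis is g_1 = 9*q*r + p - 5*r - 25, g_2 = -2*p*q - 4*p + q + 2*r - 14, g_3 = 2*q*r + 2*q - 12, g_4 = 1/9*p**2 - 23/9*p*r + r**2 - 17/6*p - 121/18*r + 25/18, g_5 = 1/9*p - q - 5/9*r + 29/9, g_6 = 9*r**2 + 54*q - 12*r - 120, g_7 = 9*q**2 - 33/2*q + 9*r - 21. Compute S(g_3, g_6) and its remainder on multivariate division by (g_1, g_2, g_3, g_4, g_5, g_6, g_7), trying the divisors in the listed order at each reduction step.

lcm(LM(g_3), LM(g_6)) = q*r**2.
S = (lcm/LT(g_3))·g_3 − (lcm/LT(g_6))·g_6 = -6*q**2 + 7/3*q*r + 40/3*q - 6*r.
Reduce S modulo (g_1, g_2, g_3, g_4, g_5, g_6, g_7) in that order:
  leading term q**2: subtract (-2/3)·g_7 from -6*q**2 + 7/3*q*r + 40/3*q - 6*r → 7/3*q*r + 7/3*q - 14
  leading term q*r: subtract (7/27)·g_1 from 7/3*q*r + 7/3*q - 14 → -7/27*p + 7/3*q + 35/27*r - 203/27
  leading term p: subtract (-7/3)·g_5 from -7/27*p + 7/3*q + 35/27*r - 203/27 → 0
The remainder is 0, so this S-polynomial contributes no new basis element.
An S-polynomial is built so that the two leading terms cancel; whether anything survives reduction is exactly the Gröbner-basis criterion.

S(g_3, g_6) = -6*q**2 + 7/3*q*r + 40/3*q - 6*r; remainder on division = 0.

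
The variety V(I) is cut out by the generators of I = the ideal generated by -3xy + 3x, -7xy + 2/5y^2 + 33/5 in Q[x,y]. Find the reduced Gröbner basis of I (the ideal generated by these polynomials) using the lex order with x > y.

This is the nonlinear analogue of row-reducing a linear system.

f_1 = -3xy + 3x, LT = xy.
f_2 = -7xy + 2/5y^2 + 33/5, LT = xy.

S(f_1,f_2): lcm = xy. S = -x + 2/35y^2 + 33/35.
  leading term x: no divisor's leading term divides it; move -x to the remainder.
  leading term y^2: no divisor's leading term divides it; move 2/35y^2 to the remainder.
  leading term 1: no divisor's leading term divides it; move 33/35 to the remainder.
  remainder -x + 2/35y^2 + 33/35 ≠ 0; add g_3 = -x + 2/35y^2 + 33/35 to the basis.

S(f_1,g_3): lcm = xy. S = -x + 2/35y^3 + 33/35y.
  leading term x: subtract (1)·g_3 from -x + 2/35y^3 + 33/35y → 2/35y^3 - 2/35y^2 + 33/35y - 33/35
  leading term y^3: no divisor's leading term divides it; move 2/35y^3 to the remainder.
  leading term y^2: no divisor's leading term divides it; move -2/35y^2 to the remainder.
  leading term y: no divisor's leading term divides it; move 33/35y to the remainder.
  leading term 1: no divisor's leading term divides it; move -33/35 to the remainder.
  remainder 2/35y^3 - 2/35y^2 + 33/35y - 33/35 ≠ 0; add g_4 = 2/35y^3 - 2/35y^2 + 33/35y - 33/35 to the basis.

The other S-polynomials (S(f_2,g_3), S(f_1,g_4), S(f_2,g_4), S(g_3,g_4)) all reduce to 0 modulo the current basis, so we have a Gröbner basis.
Inter-reduce: drop elements whose leading term is divisible by another's, tail-reduce, and make monic.

G = {x - 2/35y^2 - 33/35, y^3 - y^2 + 33/2y - 33/2}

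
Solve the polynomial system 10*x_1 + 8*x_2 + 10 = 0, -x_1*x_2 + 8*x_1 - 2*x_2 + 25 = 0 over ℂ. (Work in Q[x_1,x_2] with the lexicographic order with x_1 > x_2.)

Compute a lex Gröbner basis by Buchberger's algorithm.
f_1 = 10*x_1 + 8*x_2 + 10, LT = x_1.
f_2 = -x_1*x_2 + 8*x_1 - 2*x_2 + 25, LT = x_1*x_2.

S(f_1,f_2): lcm = x_1*x_2. S = 8*x_1 + 4/5*x_2**2 - x_2 + 25.
  leading term x_1: subtract (4/5)·f_1 from 8*x_1 + 4/5*x_2**2 - x_2 + 25 → 4/5*x_2**2 - 37/5*x_2 + 17
  leading term x_2**2: no divisor's leading term divides it; move 4/5*x_2**2 to the remainder.
  leading term x_2: no divisor's leading term divides it; move -37/5*x_2 to the remainder.
  leading term 1: no divisor's leading term divides it; move 17 to the remainder.
  remainder 4/5*x_2**2 - 37/5*x_2 + 17 ≠ 0; add h_3 = 4/5*x_2**2 - 37/5*x_2 + 17 to the basis.

The other S-polynomials (S(f_1,h_3), S(f_2,h_3)) all reduce to 0 modulo the current basis, so we have a Gröbner basis.
Inter-reduce: drop elements whose leading term is divisible by another's, tail-reduce, and make monic.
Reduced Gröbner basis: {x_1 + 4/5*x_2 + 1, x_2**2 - 37/4*x_2 + 85/4}.

Elimination: the polynomial x_2**2 - 37/4*x_2 + 85/4 lies in the elimination ideal for x_2, so x_2 ∈ {17/4, 5}. For each such x_2, the remaining basis elements (now univariate) give the rest of the solution.
  x_2 = 17/4: the earlier basis element becomes x_1 + 22/5 = 0, giving x_1 = -22/5 — point (-22/5, 17/4).
  x_2 = 5: the earlier basis element becomes x_1 + 5 = 0, giving x_1 = -5 — point (-5, 5).

{(-22/5, 17/4), (-5, 5)}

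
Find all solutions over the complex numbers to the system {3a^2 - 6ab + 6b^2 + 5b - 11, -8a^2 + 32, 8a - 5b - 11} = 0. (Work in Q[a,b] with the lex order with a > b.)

Compute a lex Gröbner basis by Buchberger's algorithm.
f_1 = 3a^2 - 6ab + 6b^2 + 5b - 11, LT = a^2.
f_2 = -8a^2 + 32, LT = a^2.
f_3 = 8a - 5b - 11, LT = a.

S(f_1,f_2): lcm = a^2. S = -2ab + 2b^2 + 5/3b + 1/3.
  leading term ab: subtract (-1/4b)·f_3 from -2ab + 2b^2 + 5/3b + 1/3 → 3/4b^2 - 13/12b + 1/3
  leading term b^2: no divisor's leading term divides it; move 3/4b^2 to the remainder.
  leading term b: no divisor's leading term divides it; move -13/12b to the remainder.
  leading term 1: no divisor's leading term divides it; move 1/3 to the remainder.
  remainder 3/4b^2 - 13/12b + 1/3 ≠ 0; add h_4 = 3/4b^2 - 13/12b + 1/3 to the basis.

S(f_1,f_3): lcm = a^2. S = -11/8ab + 11/8a + 2b^2 + 5/3b - 11/3.
  leading term ab: subtract (-11/64b)·f_3 from -11/8ab + 11/8a + 2b^2 + 5/3b - 11/3 → 11/8a + 73/64b^2 - 43/192b - 11/3
  leading term a: subtract (11/64)·f_3 from 11/8a + 73/64b^2 - 43/192b - 11/3 → 73/64b^2 + 61/96b - 341/192
  leading term b^2: subtract (73/48)·h_4 from 73/64b^2 + 61/96b - 341/192 → 1315/576b - 1315/576
  leading term b: no divisor's leading term divides it; move 1315/576b to the remainder.
  leading term 1: no divisor's leading term divides it; move -1315/576 to the remainder.
  remainder 1315/576b - 1315/576 ≠ 0; add h_5 = 1315/576b - 1315/576 to the basis.

S(f_2,f_3): lcm = a^2. S = 5/8ab + 11/8a - 4.
  leading term ab: subtract (5/64b)·f_3 from 5/8ab + 11/8a - 4 → 11/8a + 25/64b^2 + 55/64b - 4
  leading term a: subtract (11/64)·f_3 from 11/8a + 25/64b^2 + 55/64b - 4 → 25/64b^2 + 55/32b - 135/64
  leading term b^2: subtract (25/48)·h_4 from 25/64b^2 + 55/32b - 135/64 → 1315/576b - 1315/576
  leading term b: subtract (1)·h_5 from 1315/576b - 1315/576 → 0
  remainder 0.

S(f_1,h_4): leading monomials are coprime, so the S-polynomial reduces to 0 (Buchberger's first criterion).
S(f_2,h_4): leading monomials are coprime, so the S-polynomial reduces to 0 (Buchberger's first criterion).
S(f_3,h_4): leading monomials are coprime, so the S-polynomial reduces to 0 (Buchberger's first criterion).
S(f_1,h_5): leading monomials are coprime, so the S-polynomial reduces to 0 (Buchberger's first criterion).
S(f_2,h_5): leading monomials are coprime, so the S-polynomial reduces to 0 (Buchberger's first criterion).
S(f_3,h_5): leading monomials are coprime, so the S-polynomial reduces to 0 (Buchberger's first criterion).
S(h_4,h_5): lcm = b^2. S = -4/9b + 4/9.
  leading term b: subtract (-256/1315)·h_5 from -4/9b + 4/9 → 0
  remainder 0.

Every S-polynomial of the final basis reduces to 0, so we have a Gröbner basis.
Inter-reduce: drop elements whose leading term is divisible by another's, tail-reduce, and make monic.
Reduced Gröbner basis: {a - 2, b - 1}.

Since the basis is lex-ordered, b - 1 is univariate in b. Its roots are {1}. Back-substituting each root into the other basis elements fixes the other coordinates.
  b = 1: the earlier basis element becomes a - 2 = 0, giving a = 2 — point (2, 1).

{(2, 1)}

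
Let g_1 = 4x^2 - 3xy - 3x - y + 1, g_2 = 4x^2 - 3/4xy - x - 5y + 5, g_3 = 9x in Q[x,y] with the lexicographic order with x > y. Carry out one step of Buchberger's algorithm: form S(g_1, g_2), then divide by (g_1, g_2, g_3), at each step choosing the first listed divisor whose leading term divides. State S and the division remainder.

lcm(LM(g_1), LM(g_2)) = x^2.
S = (lcm/LT(g_1))·g_1 − (lcm/LT(g_2))·g_2 = -9/16xy - 1/2x + y - 1.
Reduce S modulo (g_1, g_2, g_3) in that order:
  leading term xy: subtract (-1/16y)·g_3 from -9/16xy - 1/2x + y - 1 → -1/2x + y - 1
  leading term x: subtract (-1/18)·g_3 from -1/2x + y - 1 → y - 1
  leading term y: no divisor's leading term divides it; move y to the remainder.
  leading term 1: no divisor's leading term divides it; move -1 to the remainder.
The remainder y - 1 is nonzero, so it would be added as the next basis element.

S(g_1, g_2) = -9/16xy - 1/2x + y - 1; remainder on division = y - 1.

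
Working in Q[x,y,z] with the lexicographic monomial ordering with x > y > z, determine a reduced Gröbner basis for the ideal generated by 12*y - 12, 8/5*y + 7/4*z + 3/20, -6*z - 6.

G = {y - 1, z + 1}

f_1 = 12*y - 12, LT = y.
f_2 = 8/5*y + 7/4*z + 3/20, LT = y.
f_3 = -6*z - 6, LT = z.

The S-polynomials (S(f_1,f_2), S(f_1,f_3), S(f_2,f_3)) all reduce to 0 modulo the current basis, so we have a Gröbner basis.
Inter-reduce: drop elements whose leading term is divisible by another's, tail-reduce, and make monic.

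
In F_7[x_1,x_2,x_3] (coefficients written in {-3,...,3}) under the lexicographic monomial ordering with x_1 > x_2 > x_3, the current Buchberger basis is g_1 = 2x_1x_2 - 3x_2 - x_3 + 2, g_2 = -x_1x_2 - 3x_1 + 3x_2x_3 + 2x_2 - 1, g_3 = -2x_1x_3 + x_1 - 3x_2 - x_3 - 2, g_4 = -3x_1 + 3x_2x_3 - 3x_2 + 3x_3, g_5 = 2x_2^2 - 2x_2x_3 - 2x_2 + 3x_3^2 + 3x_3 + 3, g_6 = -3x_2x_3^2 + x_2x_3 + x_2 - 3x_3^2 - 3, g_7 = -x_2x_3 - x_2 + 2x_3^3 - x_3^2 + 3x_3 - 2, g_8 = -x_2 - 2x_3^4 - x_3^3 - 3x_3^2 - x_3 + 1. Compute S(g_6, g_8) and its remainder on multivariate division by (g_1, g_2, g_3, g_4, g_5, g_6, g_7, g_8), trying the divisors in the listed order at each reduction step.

S(g_6, g_8) = 2x_2x_3 + 2x_2 - 2x_3^6 - x_3^5 - 3x_3^4 - x_3^3 + 2x_3^2 + 1; remainder on division = -2x_3^6 - x_3^5 - 3x_3^4 + 3x_3^3 - x_3 - 3.

lcm(LM(g_6), LM(g_8)) = x_2x_3^2.
S = (lcm/LT(g_6))·g_6 − (lcm/LT(g_8))·g_8 = 2x_2x_3 + 2x_2 - 2x_3^6 - x_3^5 - 3x_3^4 - x_3^3 + 2x_3^2 + 1.
Reduce S modulo (g_1, g_2, g_3, g_4, g_5, g_6, g_7, g_8) in that order:
  leading term x_2x_3: subtract (-2)·g_7 from 2x_2x_3 + 2x_2 - 2x_3^6 - x_3^5 - 3x_3^4 - x_3^3 + 2x_3^2 + 1 → -2x_3^6 - x_3^5 - 3x_3^4 + 3x_3^3 - x_3 - 3
  leading term x_3^6: no divisor's leading term divides it; move -2x_3^6 to the remainder.
  leading term x_3^5: no divisor's leading term divides it; move -x_3^5 to the remainder.
  leading term x_3^4: no divisor's leading term divides it; move -3x_3^4 to the remainder.
  leading term x_3^3: no divisor's leading term divides it; move 3x_3^3 to the remainder.
  leading term x_3: no divisor's leading term divides it; move -x_3 to the remainder.
  leading term 1: no divisor's leading term divides it; move -3 to the remainder.
The remainder -2x_3^6 - x_3^5 - 3x_3^4 + 3x_3^3 - x_3 - 3 is nonzero, so it would be added as the next basis element.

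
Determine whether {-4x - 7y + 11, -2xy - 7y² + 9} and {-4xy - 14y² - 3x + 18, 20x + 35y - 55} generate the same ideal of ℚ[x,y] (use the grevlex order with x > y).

No, the ideals differ.

Two ideals are equal iff their reduced Gröbner bases coincide (the reduced basis is unique for a fixed ordering).
Buchberger on the first generating set:
f_1 = -4x - 7y + 11, LT = x.
f_2 = -2xy - 7y² + 9, LT = xy.

S(f_1,f_2): lcm = xy. S = -7/4y² - 11/4y + 9/2.
  leading term y²: no divisor's leading term divides it; move -7/4y² to the remainder.
  leading term y: no divisor's leading term divides it; move -11/4y to the remainder.
  leading term 1: no divisor's leading term divides it; move 9/2 to the remainder.
  remainder -7/4y² - 11/4y + 9/2 ≠ 0; add g_3 = -7/4y² - 11/4y + 9/2 to the basis.

S(f_1,g_3): leading monomials are coprime, so the S-polynomial reduces to 0 (Buchberger's first criterion).
S(f_2,g_3): lcm = xy². S = 7/2y³ - 11/7xy + 18/7x - 9/2y.
  leading term y³: subtract (-2y)·g_3 from 7/2y³ - 11/7xy + 18/7x - 9/2y → -11/7xy - 11/2y² + 18/7x + 9/2y
  leading term xy: subtract (11/28y)·f_1 from -11/7xy - 11/2y² + 18/7x + 9/2y → -11/4y² + 18/7x + 5/28y
  leading term y²: subtract (11/7)·g_3 from -11/4y² + 18/7x + 5/28y → 18/7x + 9/2y - 99/14
  leading term x: subtract (-9/14)·f_1 from 18/7x + 9/2y - 99/14 → 0
  remainder 0.

Every S-polynomial of the final basis reduces to 0, so we have a Gröbner basis.
Inter-reduce: drop elements whose leading term is divisible by another's, tail-reduce, and make monic.
Reduced Gröbner basis: {y² + 11/7y - 18/7, x + 7/4y - 11/4}.

Buchberger on the second generating set:
h_1 = -4xy - 14y² - 3x + 18, LT = xy.
h_2 = 20x + 35y - 55, LT = x.

S(h_1,h_2): lcm = xy. S = 7/4y² + ¾x + 11/4y - 9/2.
  leading term y²: no divisor's leading term divides it; move 7/4y² to the remainder.
  leading term x: subtract (3/80)·h_2 from ¾x + 11/4y - 9/2 → 23/16y - 39/16
  leading term y: no divisor's leading term divides it; move 23/16y to the remainder.
  leading term 1: no divisor's leading term divides it; move -39/16 to the remainder.
  remainder 7/4y² + 23/16y - 39/16 ≠ 0; add k_3 = 7/4y² + 23/16y - 39/16 to the basis.

S(h_1,k_3): lcm = xy². S = 7/2y³ - 1/14xy + 39/28x - 9/2y.
  leading term y³: subtract (2y)·k_3 from 7/2y³ - 1/14xy + 39/28x - 9/2y → -1/14xy - 23/8y² + 39/28x + ⅜y
  leading term xy: subtract (1/56)·h_1 from -1/14xy - 23/8y² + 39/28x + ⅜y → -21/8y² + 81/56x + ⅜y - 9/28
  leading term y²: subtract (-3/2)·k_3 from -21/8y² + 81/56x + ⅜y - 9/28 → 81/56x + 81/32y - 891/224
  leading term x: subtract (81/1120)·h_2 from 81/56x + 81/32y - 891/224 → 0
  remainder 0.

S(h_2,k_3): leading monomials are coprime, so the S-polynomial reduces to 0 (Buchberger's first criterion).
Every S-polynomial of the final basis reduces to 0, so we have a Gröbner basis.
Inter-reduce: drop elements whose leading term is divisible by another's, tail-reduce, and make monic.
Reduced Gröbner basis: {y² + 23/28y - 39/28, x + 7/4y - 11/4}.

The bases are distinct; the ideals are different.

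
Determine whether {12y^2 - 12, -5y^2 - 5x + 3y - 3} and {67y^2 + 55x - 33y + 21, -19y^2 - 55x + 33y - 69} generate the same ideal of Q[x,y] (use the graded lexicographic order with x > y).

Yes, the ideals are equal.

Two ideals are equal iff their reduced Gröbner bases coincide (the reduced basis is unique for a fixed ordering).
Buchberger on the first generating set:
f_1 = 12y^2 - 12, LT = y^2.
f_2 = -5y^2 - 5x + 3y - 3, LT = y^2.

S(f_1,f_2): lcm = y^2. S = -x + 3/5y - 8/5.
  reduce S modulo (f_1, f_2):
  remainder -x + 3/5y - 8/5 ≠ 0; add g_3 = -x + 3/5y - 8/5 to the basis.

The other S-polynomials (S(f_1,g_3), S(f_2,g_3)) all reduce to 0 modulo the current basis, so we have a Gröbner basis.
Inter-reduce: drop elements whose leading term is divisible by another's, tail-reduce, and make monic.
Reduced Gröbner basis: {y^2 - 1, x - 3/5y + 8/5}.

Buchberger on the second generating set:
h_1 = 67y^2 + 55x - 33y + 21, LT = y^2.
h_2 = -19y^2 - 55x + 33y - 69, LT = y^2.

S(h_1,h_2): lcm = y^2. S = -2640/1273x + 1584/1273y - 4224/1273.
  reduce S modulo (h_1, h_2):
  remainder -2640/1273x + 1584/1273y - 4224/1273 ≠ 0; add k_3 = -2640/1273x + 1584/1273y - 4224/1273 to the basis.

The other S-polynomials (S(h_1,k_3), S(h_2,k_3)) all reduce to 0 modulo the current basis, so we have a Gröbner basis.
Inter-reduce: drop elements whose leading term is divisible by another's, tail-reduce, and make monic.
Reduced Gröbner basis: {y^2 - 1, x - 3/5y + 8/5}.

The two bases agree; hence the ideals are identical.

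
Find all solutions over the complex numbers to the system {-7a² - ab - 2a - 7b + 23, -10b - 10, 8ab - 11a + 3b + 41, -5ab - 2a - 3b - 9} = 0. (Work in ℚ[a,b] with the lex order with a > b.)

Compute a lex Gröbner basis by Buchberger's algorithm.
f_1 = -7a² - ab - 2a - 7b + 23, LT = a².
f_2 = -10b - 10, LT = b.
f_3 = 8ab - 11a + 3b + 41, LT = ab.
f_4 = -5ab - 2a - 3b - 9, LT = ab.

S(f_1,f_3): lcm = a²b. S = 11/8a² + 1/7ab² - 5/56ab - 41/8a + b² - 23/7b.
  leading term a²: subtract (-11/56)·f_1 from 11/8a² + 1/7ab² - 5/56ab - 41/8a + b² - 23/7b → 1/7ab² - 2/7ab - 309/56a + b² - 261/56b + 253/56
  leading term ab²: subtract (-1/70ab)·f_2 from 1/7ab² - 2/7ab - 309/56a + b² - 261/56b + 253/56 → -3/7ab - 309/56a + b² - 261/56b + 253/56
  leading term ab: subtract (3/70a)·f_2 from -3/7ab - 309/56a + b² - 261/56b + 253/56 → -285/56a + b² - 261/56b + 253/56
  leading term a: no divisor's leading term divides it; move -285/56a to the remainder.
  leading term b²: subtract (-1/10b)·f_2 from b² - 261/56b + 253/56 → -317/56b + 253/56
  leading term b: subtract (317/560)·f_2 from -317/56b + 253/56 → 285/28
  leading term 1: no divisor's leading term divides it; move 285/28 to the remainder.
  remainder -285/56a + 285/28 ≠ 0; add h_5 = -285/56a + 285/28 to the basis.

The other S-polynomials (S(f_1,f_2), S(f_1,f_4), S(f_2,f_3), S(f_2,f_4), S(f_3,f_4), S(f_1,h_5), S(f_2,h_5), S(f_3,h_5), S(f_4,h_5)) all reduce to 0 modulo the current basis, so we have a Gröbner basis.
Inter-reduce: drop elements whose leading term is divisible by another's, tail-reduce, and make monic.
Reduced Gröbner basis: {a - 2, b + 1}.

A lex Gröbner basis eliminates variables successively. Here b + 1 depends only on b, with roots {-1}; lifting each root through the earlier basis elements recovers the full solutions.
  b = -1: the earlier basis element becomes a - 2 = 0, giving a = 2 — point (2, -1).

{(2, -1)}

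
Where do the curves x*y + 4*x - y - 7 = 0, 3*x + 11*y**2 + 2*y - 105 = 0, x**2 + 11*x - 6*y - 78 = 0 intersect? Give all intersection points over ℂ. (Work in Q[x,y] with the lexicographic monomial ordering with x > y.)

Compute a lex Gröbner basis by Buchberger's algorithm.
f_1 = x*y + 4*x - y - 7, LT = x*y.
f_2 = 3*x + 11*y**2 + 2*y - 105, LT = x.
f_3 = x**2 + 11*x - 6*y - 78, LT = x**2.

S(f_1,f_2): lcm = x*y. S = 4*x - 11/3*y**3 - 2/3*y**2 + 34*y - 7.
  leading term x: subtract (4/3)·f_2 from 4*x - 11/3*y**3 - 2/3*y**2 + 34*y - 7 → -11/3*y**3 - 46/3*y**2 + 94/3*y + 133
  leading term y**3: no divisor's leading term divides it; move -11/3*y**3 to the remainder.
  leading term y**2: no divisor's leading term divides it; move -46/3*y**2 to the remainder.
  leading term y: no divisor's leading term divides it; move 94/3*y to the remainder.
  leading term 1: no divisor's leading term divides it; move 133 to the remainder.
  remainder -11/3*y**3 - 46/3*y**2 + 94/3*y + 133 ≠ 0; add h_4 = -11/3*y**3 - 46/3*y**2 + 94/3*y + 133 to the basis.

S(f_1,f_3): lcm = x**2*y. S = 4*x**2 - 12*x*y - 7*x + 6*y**2 + 78*y.
  leading term x**2: subtract (4/3*x)·f_2 from 4*x**2 - 12*x*y - 7*x + 6*y**2 + 78*y → -44/3*x*y**2 - 44/3*x*y + 133*x + 6*y**2 + 78*y
  leading term x*y**2: subtract (-44/3*y)·f_1 from -44/3*x*y**2 - 44/3*x*y + 133*x + 6*y**2 + 78*y → 44*x*y + 133*x - 26/3*y**2 - 74/3*y
  leading term x*y: subtract (44)·f_1 from 44*x*y + 133*x - 26/3*y**2 - 74/3*y → -43*x - 26/3*y**2 + 58/3*y + 308
  leading term x: subtract (-43/3)·f_2 from -43*x - 26/3*y**2 + 58/3*y + 308 → 149*y**2 + 48*y - 1197
  leading term y**2: no divisor's leading term divides it; move 149*y**2 to the remainder.
  leading term y: no divisor's leading term divides it; move 48*y to the remainder.
  leading term 1: no divisor's leading term divides it; move -1197 to the remainder.
  remainder 149*y**2 + 48*y - 1197 ≠ 0; add h_5 = 149*y**2 + 48*y - 1197 to the basis.

S(f_2,f_3): lcm = x**2. S = 11/3*x*y**2 + 2/3*x*y - 46*x + 6*y + 78.
  leading term x*y**2: subtract (11/3*y)·f_1 from 11/3*x*y**2 + 2/3*x*y - 46*x + 6*y + 78 → -14*x*y - 46*x + 11/3*y**2 + 95/3*y + 78
  leading term x*y: subtract (-14)·f_1 from -14*x*y - 46*x + 11/3*y**2 + 95/3*y + 78 → 10*x + 11/3*y**2 + 53/3*y - 20
  leading term x: subtract (10/3)·f_2 from 10*x + 11/3*y**2 + 53/3*y - 20 → -33*y**2 + 11*y + 330
  leading term y**2: subtract (-33/149)·h_5 from -33*y**2 + 11*y + 330 → 3223/149*y + 9669/149
  leading term y: no divisor's leading term divides it; move 3223/149*y to the remainder.
  leading term 1: no divisor's leading term divides it; move 9669/149 to the remainder.
  remainder 3223/149*y + 9669/149 ≠ 0; add h_6 = 3223/149*y + 9669/149 to the basis.

S(f_1,h_4): lcm = x*y**3. S = -2/11*x*y**2 + 94/11*x*y + 399/11*x - y**3 - 7*y**2.
  leading term x*y**2: subtract (-2/11*y)·f_1 from -2/11*x*y**2 + 94/11*x*y + 399/11*x - y**3 - 7*y**2 → 102/11*x*y + 399/11*x - y**3 - 79/11*y**2 - 14/11*y
  leading term x*y: subtract (102/11)·f_1 from 102/11*x*y + 399/11*x - y**3 - 79/11*y**2 - 14/11*y → -9/11*x - y**3 - 79/11*y**2 + 8*y + 714/11
  leading term x: subtract (-3/11)·f_2 from -9/11*x - y**3 - 79/11*y**2 + 8*y + 714/11 → -y**3 - 46/11*y**2 + 94/11*y + 399/11
  leading term y**3: subtract (3/11)·h_4 from -y**3 - 46/11*y**2 + 94/11*y + 399/11 → 0
  remainder 0.

S(f_2,h_4): leading monomials are coprime, so the S-polynomial reduces to 0 (Buchberger's first criterion).
S(f_3,h_4): leading monomials are coprime, so the S-polynomial reduces to 0 (Buchberger's first criterion).
S(f_1,h_5): lcm = x*y**2. S = 548/149*x*y + 1197/149*x - y**2 - 7*y.
  leading term x*y: subtract (548/149)·f_1 from 548/149*x*y + 1197/149*x - y**2 - 7*y → -995/149*x - y**2 - 495/149*y + 3836/149
  leading term x: subtract (-995/447)·f_2 from -995/149*x - y**2 - 495/149*y + 3836/149 → 10498/447*y**2 + 505/447*y - 30989/149
  leading term y**2: subtract (10498/66603)·h_5 from 10498/447*y**2 + 505/447*y - 30989/149 → -428659/66603*y - 428659/22201
  leading term y: subtract (-133/447)·h_6 from -428659/66603*y - 428659/22201 → 0
  remainder 0.

S(f_2,h_5): leading monomials are coprime, so the S-polynomial reduces to 0 (Buchberger's first criterion).
S(f_3,h_5): leading monomials are coprime, so the S-polynomial reduces to 0 (Buchberger's first criterion).
S(h_4,h_5): lcm = y**3. S = 6326/1639*y**2 - 839/1639*y - 399/11.
  leading term y**2: subtract (6326/244211)·h_5 from 6326/1639*y**2 - 839/1639*y - 399/11 → -38969/22201*y - 116907/22201
  leading term y: subtract (-133/1639)·h_6 from -38969/22201*y - 116907/22201 → 0
  remainder 0.

S(f_1,h_6): lcm = x*y. S = x - y - 7.
  leading term x: subtract (1/3)·f_2 from x - y - 7 → -11/3*y**2 - 5/3*y + 28
  leading term y**2: subtract (-11/447)·h_5 from -11/3*y**2 - 5/3*y + 28 → -217/447*y - 217/149
  leading term y: subtract (-217/9669)·h_6 from -217/447*y - 217/149 → 0
  remainder 0.

S(f_2,h_6): leading monomials are coprime, so the S-polynomial reduces to 0 (Buchberger's first criterion).
S(f_3,h_6): leading monomials are coprime, so the S-polynomial reduces to 0 (Buchberger's first criterion).
S(h_4,h_6): lcm = y**3. S = 13/11*y**2 - 94/11*y - 399/11.
  leading term y**2: subtract (13/1639)·h_5 from 13/11*y**2 - 94/11*y - 399/11 → -1330/149*y - 3990/149
  leading term y: subtract (-1330/3223)·h_6 from -1330/149*y - 3990/149 → 0
  remainder 0.

S(h_5,h_6): lcm = y**2. S = -399/149*y - 1197/149.
  leading term y: subtract (-399/3223)·h_6 from -399/149*y - 1197/149 → 0
  remainder 0.

Every S-polynomial of the final basis reduces to 0, so we have a Gröbner basis.
Inter-reduce: drop elements whose leading term is divisible by another's, tail-reduce, and make monic.
Reduced Gröbner basis: {x - 4, y + 3}.

Elimination: the polynomial y + 3 lies in the elimination ideal for y, so y ∈ {-3}. For each such y, the remaining basis elements (now univariate) give the rest of the solution.
  y = -3: the earlier basis element becomes x - 4 = 0, giving x = 4 — point (4, -3).
Each listed point satisfies every original equation (direct substitution).
A lex Gröbner basis triangularizes the system, enabling back-substitution.

{(4, -3)}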